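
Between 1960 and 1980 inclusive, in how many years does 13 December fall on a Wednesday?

Day of week of December 13 in each year:
1960: Tue, 1961: Wed ✓, 1962: Thu, 1963: Fri, 1964: Sun, 1965: Mon, 1966: Tue, 1967: Wed ✓, 1968: Fri, 1969: Sat, 1970: Sun, 1971: Mon, 1972: Wed ✓, 1973: Thu, 1974: Fri, 1975: Sat, 1976: Mon, 1977: Tue, 1978: Wed ✓, 1979: Thu, 1980: Sat
Wednesdays: 1961, 1967, 1972, 1978.

4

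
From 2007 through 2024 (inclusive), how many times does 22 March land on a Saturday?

2

Day of week of March 22 in each year:
2007: Thu, 2008: Sat ✓, 2009: Sun, 2010: Mon, 2011: Tue, 2012: Thu, 2013: Fri, 2014: Sat ✓, 2015: Sun, 2016: Tue, 2017: Wed, 2018: Thu, 2019: Fri, 2020: Sun, 2021: Mon, 2022: Tue, 2023: Wed, 2024: Fri
Saturdays: 2008, 2014.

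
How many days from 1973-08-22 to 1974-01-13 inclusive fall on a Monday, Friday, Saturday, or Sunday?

83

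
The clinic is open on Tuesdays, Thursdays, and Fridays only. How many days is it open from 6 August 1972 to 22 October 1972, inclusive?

6 August 1972 is a Sunday.
That's 78 days from start to end, counting both.
78 = 7 × 11 + 1, so there are 11 full weeks plus 1 extra day.
Each full week contributes 3 days from the set (Tue, Thu, Fri): 11 × 3 = 33.
The 1 extra day is Sun — none qualify.
Total: 33 + 0 = 33.

33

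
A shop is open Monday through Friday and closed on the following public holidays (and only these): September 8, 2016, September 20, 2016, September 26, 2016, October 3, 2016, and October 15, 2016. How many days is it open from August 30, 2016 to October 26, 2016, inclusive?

38 working days

August 30, 2016 is a Tuesday.
The range spans 58 days (inclusive of both endpoints).
58 = 7 × 8 + 2, so there are 8 full weeks plus 2 extra days.
Each full week contributes 5 weekdays (Mon–Fri): 8 × 5 = 40.
The 2 extra days are Tue, Wed — 2 of them qualify.
Total: 40 + 2 = 42.
Holidays: September 8, 2016 (Thu); September 20, 2016 (Tue); September 26, 2016 (Mon); October 3, 2016 (Mon); October 15, 2016 (Sat).
4 of the 5 holidays fall on weekdays; the rest are weekends and were already excluded.
Business days: 42 − 4 = 38.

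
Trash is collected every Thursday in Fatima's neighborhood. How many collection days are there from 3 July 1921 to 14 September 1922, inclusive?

63 Thursdays

3 July 1921 is a Sunday.
From 3 July 1921 to 14 September 1922 is 439 days inclusive.
439 = 7 × 62 + 5, so there are 62 full weeks plus 5 extra days.
Each full week contributes one Thursday: 62 so far.
The 5 extra days are Sunday, Monday, Tuesday, Wednesday, Thursday — 1 of them qualifies.
Total: 62 + 1 = 63.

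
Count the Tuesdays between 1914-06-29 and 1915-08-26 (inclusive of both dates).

1914-06-29 is a Monday.
The range spans 424 days (inclusive of both endpoints).
424 = 7 × 60 + 4, so there are 60 full weeks plus 4 extra days.
Each full week contributes one Tuesday: 60 so far.
The 4 extra days are Monday, Tuesday, Wednesday, Thursday — 1 of them qualifies.
Total: 60 + 1 = 61.

61 Tuesdays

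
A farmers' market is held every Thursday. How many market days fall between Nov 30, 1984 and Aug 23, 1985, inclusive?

38

Nov 30, 1984 is a Friday.
That's 267 days from start to end, counting both.
267 = 7 × 38 + 1, so there are 38 full weeks plus 1 extra day.
Each full week contributes one Thursday: 38 so far.
The 1 extra day is Friday — none qualify.
Total: 38 + 0 = 38.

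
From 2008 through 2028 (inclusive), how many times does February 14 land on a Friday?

Day of week of February 14 in each year:
2008: Thu, 2009: Sat, 2010: Sun, 2011: Mon, 2012: Tue, 2013: Thu, 2014: Fri ✓, 2015: Sat, 2016: Sun, 2017: Tue, 2018: Wed, 2019: Thu, 2020: Fri ✓, 2021: Sun, 2022: Mon, 2023: Tue, 2024: Wed, 2025: Fri ✓, 2026: Sat, 2027: Sun, 2028: Mon
Fridays: 2014, 2020, 2025.

3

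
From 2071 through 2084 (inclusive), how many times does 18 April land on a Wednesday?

Day of week of April 18 in each year:
2071: Sat, 2072: Mon, 2073: Tue, 2074: Wed ✓, 2075: Thu, 2076: Sat, 2077: Sun, 2078: Mon, 2079: Tue, 2080: Thu, 2081: Fri, 2082: Sat, 2083: Sun, 2084: Tue
Wednesdays: 2074.

1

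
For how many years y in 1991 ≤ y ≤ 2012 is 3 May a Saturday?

3

Day of week of May 3 in each year:
1991: Fri, 1992: Sun, 1993: Mon, 1994: Tue, 1995: Wed, 1996: Fri, 1997: Sat ✓, 1998: Sun, 1999: Mon, 2000: Wed, 2001: Thu, 2002: Fri, 2003: Sat ✓, 2004: Mon, 2005: Tue, 2006: Wed, 2007: Thu, 2008: Sat ✓, 2009: Sun, 2010: Mon, 2011: Tue, 2012: Thu
Saturdays: 1997, 2003, 2008.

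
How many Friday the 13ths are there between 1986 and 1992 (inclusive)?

13

Friday-the-13ths by year:
1986: Jun
1987: Feb, Mar, Nov
1988: May
1989: Jan, Oct
1990: Apr, Jul
1991: Sep, Dec
1992: Mar, Nov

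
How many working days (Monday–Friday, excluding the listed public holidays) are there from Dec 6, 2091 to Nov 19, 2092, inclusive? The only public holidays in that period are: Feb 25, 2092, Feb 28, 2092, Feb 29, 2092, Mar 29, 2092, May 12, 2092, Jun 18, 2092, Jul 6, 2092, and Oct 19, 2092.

245

Dec 6, 2091 is a Thursday.
From Dec 6, 2091 to Nov 19, 2092 is 350 days inclusive.
350 = 7 × 50, so the span is exactly 50 full weeks.
Each full week contributes 5 weekdays (Mon–Fri): 50 × 5 = 250.
Holidays: Feb 25, 2092 (Mon); Feb 28, 2092 (Thu); Feb 29, 2092 (Fri); Mar 29, 2092 (Sat); May 12, 2092 (Mon); Jun 18, 2092 (Wed); Jul 6, 2092 (Sun); Oct 19, 2092 (Sun).
5 of the 8 holidays fall on weekdays; the rest are weekends and were already excluded.
Business days: 250 − 5 = 245.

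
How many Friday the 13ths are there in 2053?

1

The 13th falls on a Friday when the month's 13th has weekday Fri.
Jan 13 is Mon; Feb 13 is Thu; Mar 13 is Thu; Apr 13 is Sun; May 13 is Tue; Jun 13 is Fri ✓; Jul 13 is Sun; Aug 13 is Wed; Sep 13 is Sat; Oct 13 is Mon; Nov 13 is Thu; Dec 13 is Sat.
Friday the 13ths: Jun.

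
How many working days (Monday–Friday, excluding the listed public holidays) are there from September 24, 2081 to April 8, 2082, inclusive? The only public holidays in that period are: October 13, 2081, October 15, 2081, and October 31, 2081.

138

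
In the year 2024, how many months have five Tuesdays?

A month has five Tuesdays exactly when Tuesday falls within its first (length − 28) days.
Jan: 31 days, starts Mon → 5 of Mon, Tue, Wed ✓
Feb: 29 days, starts Thu → 5 of Thu
Mar: 31 days, starts Fri → 5 of Fri, Sat, Sun
Apr: 30 days, starts Mon → 5 of Mon, Tue ✓
May: 31 days, starts Wed → 5 of Wed, Thu, Fri
Jun: 30 days, starts Sat → 5 of Sat, Sun
Jul: 31 days, starts Mon → 5 of Mon, Tue, Wed ✓
Aug: 31 days, starts Thu → 5 of Thu, Fri, Sat
Sep: 30 days, starts Sun → 5 of Sun, Mon
Oct: 31 days, starts Tue → 5 of Tue, Wed, Thu ✓
Nov: 30 days, starts Fri → 5 of Fri, Sat
Dec: 31 days, starts Sun → 5 of Sun, Mon, Tue ✓
Months with five Tuesdays: Jan, Apr, Jul, Oct, Dec.

5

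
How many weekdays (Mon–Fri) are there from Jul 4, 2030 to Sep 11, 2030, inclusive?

Jul 4, 2030 is a Thursday.
The range spans 70 days (inclusive of both endpoints).
70 = 7 × 10, so the span is exactly 10 full weeks.
Each full week contributes 5 weekdays (Mon–Fri): 10 × 5 = 50.
Total: 50.

50 weekdays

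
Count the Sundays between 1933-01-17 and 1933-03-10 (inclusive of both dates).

1933-01-17 is a Tuesday.
The range spans 53 days (inclusive of both endpoints).
53 = 7 × 7 + 4, so there are 7 full weeks plus 4 extra days.
Each full week contributes one Sunday: 7 so far.
The 4 extra days are Tuesday, Wednesday, Thursday, Friday — none qualify.
Total: 7 + 0 = 7.

7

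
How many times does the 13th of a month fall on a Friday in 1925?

3

The 13th falls on a Friday when the month's 13th has weekday Fri.
Jan 13 is Tue; Feb 13 is Fri ✓; Mar 13 is Fri ✓; Apr 13 is Mon; May 13 is Wed; Jun 13 is Sat; Jul 13 is Mon; Aug 13 is Thu; Sep 13 is Sun; Oct 13 is Tue; Nov 13 is Fri ✓; Dec 13 is Sun.
Friday the 13ths: Feb, Mar, Nov.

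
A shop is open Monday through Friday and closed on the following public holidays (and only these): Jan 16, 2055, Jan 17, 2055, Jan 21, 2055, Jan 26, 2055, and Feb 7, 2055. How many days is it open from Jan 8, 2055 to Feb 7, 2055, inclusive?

19

Jan 8, 2055 is a Friday.
That's 31 days from start to end, counting both.
31 = 7 × 4 + 3, so there are 4 full weeks plus 3 extra days.
Each full week contributes 5 weekdays (Mon–Fri): 4 × 5 = 20.
The 3 extra days are Fri, Sat, Sun — 1 of them qualifies.
Total: 20 + 1 = 21.
Holidays: Jan 16, 2055 (Sat); Jan 17, 2055 (Sun); Jan 21, 2055 (Thu); Jan 26, 2055 (Tue); Feb 7, 2055 (Sun).
2 of the 5 holidays fall on weekdays; the rest are weekends and were already excluded.
Business days: 21 − 2 = 19.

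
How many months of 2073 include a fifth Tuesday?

4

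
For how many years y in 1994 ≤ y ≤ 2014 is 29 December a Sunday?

3

Day of week of December 29 in each year:
1994: Thu, 1995: Fri, 1996: Sun ✓, 1997: Mon, 1998: Tue, 1999: Wed, 2000: Fri, 2001: Sat, 2002: Sun ✓, 2003: Mon, 2004: Wed, 2005: Thu, 2006: Fri, 2007: Sat, 2008: Mon, 2009: Tue, 2010: Wed, 2011: Thu, 2012: Sat, 2013: Sun ✓, 2014: Mon
Sundays: 1996, 2002, 2013.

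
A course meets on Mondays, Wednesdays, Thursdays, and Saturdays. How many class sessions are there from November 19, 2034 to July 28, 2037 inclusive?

561

November 19, 2034 is a Sunday.
From November 19, 2034 to July 28, 2037 is 983 days inclusive.
983 = 7 × 140 + 3, so there are 140 full weeks plus 3 extra days.
Each full week contributes 4 days from the set (Mon, Wed, Thu, Sat): 140 × 4 = 560.
The 3 extra days are Sun, Mon, Tue — 1 of them qualifies.
Total: 560 + 1 = 561.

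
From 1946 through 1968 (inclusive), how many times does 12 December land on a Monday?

Day of week of December 12 in each year:
1946: Thu, 1947: Fri, 1948: Sun, 1949: Mon ✓, 1950: Tue, 1951: Wed, 1952: Fri, 1953: Sat, 1954: Sun, 1955: Mon ✓, 1956: Wed, 1957: Thu, 1958: Fri, 1959: Sat, 1960: Mon ✓, 1961: Tue, 1962: Wed, 1963: Thu, 1964: Sat, 1965: Sun, 1966: Mon ✓, 1967: Tue, 1968: Thu
Mondays: 1949, 1955, 1960, 1966.

4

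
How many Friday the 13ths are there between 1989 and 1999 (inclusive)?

Friday-the-13ths by year:
1989: Jan, Oct
1990: Apr, Jul
1991: Sep, Dec
1992: Mar, Nov
1993: Aug
1994: May
1995: Jan, Oct
1996: Sep, Dec
1997: Jun
1998: Feb, Mar, Nov
1999: Aug

19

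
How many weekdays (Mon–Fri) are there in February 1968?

Feb 1, 1968 is a Thursday.
From Feb 1, 1968 to Feb 29, 1968 is 29 days inclusive.
29 = 7 × 4 + 1, so there are 4 full weeks plus 1 extra day.
Each full week contributes 5 weekdays (Mon–Fri): 4 × 5 = 20.
The 1 extra day is Thursday — 1 of them qualifies.
Total: 20 + 1 = 21.

21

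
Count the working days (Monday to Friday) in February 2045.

20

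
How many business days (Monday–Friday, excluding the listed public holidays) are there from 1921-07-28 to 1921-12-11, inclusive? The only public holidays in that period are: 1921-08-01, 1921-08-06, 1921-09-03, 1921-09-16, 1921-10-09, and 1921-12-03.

1921-07-28 is a Thursday.
From 1921-07-28 to 1921-12-11 is 137 days inclusive.
137 = 7 × 19 + 4, so there are 19 full weeks plus 4 extra days.
Each full week contributes 5 weekdays (Mon–Fri): 19 × 5 = 95.
The 4 extra days are Thu, Fri, Sat, Sun — 2 of them qualify.
Total: 95 + 2 = 97.
Holidays: 1921-08-01 (Mon); 1921-08-06 (Sat); 1921-09-03 (Sat); 1921-09-16 (Fri); 1921-10-09 (Sun); 1921-12-03 (Sat).
2 of the 6 holidays fall on weekdays; the rest are weekends and were already excluded.
Business days: 97 − 2 = 95.

95 business days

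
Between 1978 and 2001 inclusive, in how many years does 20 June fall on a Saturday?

4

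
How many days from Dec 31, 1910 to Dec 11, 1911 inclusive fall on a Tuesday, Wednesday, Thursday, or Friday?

Dec 31, 1910 is a Saturday.
From Dec 31, 1910 to Dec 11, 1911 is 346 days inclusive.
346 = 7 × 49 + 3, so there are 49 full weeks plus 3 extra days.
Each full week contributes 4 days from the set (Tue, Wed, Thu, Fri): 49 × 4 = 196.
The 3 extra days are Sat, Sun, Mon — none qualify.
Total: 196 + 0 = 196.

196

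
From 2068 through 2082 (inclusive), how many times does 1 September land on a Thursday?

Day of week of September 1 in each year:
2068: Sat, 2069: Sun, 2070: Mon, 2071: Tue, 2072: Thu ✓, 2073: Fri, 2074: Sat, 2075: Sun, 2076: Tue, 2077: Wed, 2078: Thu ✓, 2079: Fri, 2080: Sun, 2081: Mon, 2082: Tue
Thursdays: 2072, 2078.

2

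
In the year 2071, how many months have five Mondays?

4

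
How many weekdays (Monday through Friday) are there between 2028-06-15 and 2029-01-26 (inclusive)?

162

2028-06-15 is a Thursday.
That's 226 days from start to end, counting both.
226 = 7 × 32 + 2, so there are 32 full weeks plus 2 extra days.
Each full week contributes 5 weekdays (Mon–Fri): 32 × 5 = 160.
The 2 extra days are Thu, Fri — 2 of them qualify.
Total: 160 + 2 = 162.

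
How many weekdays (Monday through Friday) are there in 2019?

January 1, 2019 is a Tuesday.
That's 365 days from start to end, counting both.
365 = 7 × 52 + 1, so there are 52 full weeks plus 1 extra day.
Each full week contributes 5 weekdays (Mon–Fri): 52 × 5 = 260.
The 1 extra day is Tue — 1 of them qualifies.
Total: 260 + 1 = 261.

261 weekdays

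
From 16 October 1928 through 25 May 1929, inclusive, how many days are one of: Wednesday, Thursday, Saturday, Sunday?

127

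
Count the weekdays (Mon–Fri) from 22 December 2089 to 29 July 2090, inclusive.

22 December 2089 is a Thursday.
The range spans 220 days (inclusive of both endpoints).
220 = 7 × 31 + 3, so there are 31 full weeks plus 3 extra days.
Each full week contributes 5 weekdays (Mon–Fri): 31 × 5 = 155.
The 3 extra days are Thursday, Friday, Saturday — 2 of them qualify.
Total: 155 + 2 = 157.

157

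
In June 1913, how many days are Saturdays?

4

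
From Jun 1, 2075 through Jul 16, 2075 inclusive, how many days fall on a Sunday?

7

Jun 1, 2075 is a Saturday.
From Jun 1, 2075 to Jul 16, 2075 is 46 days inclusive.
46 = 7 × 6 + 4, so there are 6 full weeks plus 4 extra days.
Each full week contributes one Sunday: 6 so far.
The 4 extra days are Sat, Sun, Mon, Tue — 1 of them qualifies.
Total: 6 + 1 = 7.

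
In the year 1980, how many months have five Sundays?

A month has five Sundays exactly when Sunday falls within its first (length − 28) days.
Jan: 31 days, starts Tue → 5 of Tue, Wed, Thu
Feb: 29 days, starts Fri → 5 of Fri
Mar: 31 days, starts Sat → 5 of Sat, Sun, Mon ✓
Apr: 30 days, starts Tue → 5 of Tue, Wed
May: 31 days, starts Thu → 5 of Thu, Fri, Sat
Jun: 30 days, starts Sun → 5 of Sun, Mon ✓
Jul: 31 days, starts Tue → 5 of Tue, Wed, Thu
Aug: 31 days, starts Fri → 5 of Fri, Sat, Sun ✓
Sep: 30 days, starts Mon → 5 of Mon, Tue
Oct: 31 days, starts Wed → 5 of Wed, Thu, Fri
Nov: 30 days, starts Sat → 5 of Sat, Sun ✓
Dec: 31 days, starts Mon → 5 of Mon, Tue, Wed
Months with five Sundays: Mar, Jun, Aug, Nov.

4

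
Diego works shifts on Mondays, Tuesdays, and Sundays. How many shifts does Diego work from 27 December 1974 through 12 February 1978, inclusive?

27 December 1974 is a Friday.
From 27 December 1974 to 12 February 1978 is 1144 days inclusive.
1144 = 7 × 163 + 3, so there are 163 full weeks plus 3 extra days.
Each full week contributes 3 days from the set (Mon, Tue, Sun): 163 × 3 = 489.
The 3 extra days are Friday, Saturday, Sunday — 1 of them qualifies.
Total: 489 + 1 = 490.

490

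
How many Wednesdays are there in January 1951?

1951-01-01 is a Monday.
From 1951-01-01 to 1951-01-31 is 31 days inclusive.
31 = 7 × 4 + 3, so there are 4 full weeks plus 3 extra days.
Each full week contributes one Wednesday: 4 so far.
The 3 extra days are Monday, Tuesday, Wednesday — 1 of them qualifies.
Total: 4 + 1 = 5.

5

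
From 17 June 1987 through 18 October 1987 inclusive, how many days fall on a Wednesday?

17 June 1987 is a Wednesday.
That's 124 days from start to end, counting both.
124 = 7 × 17 + 5, so there are 17 full weeks plus 5 extra days.
Each full week contributes one Wednesday: 17 so far.
The 5 extra days are Wed, Thu, Fri, Sat, Sun — 1 of them qualifies.
Total: 17 + 1 = 18.

18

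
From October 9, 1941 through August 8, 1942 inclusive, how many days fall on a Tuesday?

43 Tuesdays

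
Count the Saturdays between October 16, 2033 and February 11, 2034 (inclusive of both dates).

17

October 16, 2033 is a Sunday.
From October 16, 2033 to February 11, 2034 is 119 days inclusive.
119 = 7 × 17, so the span is exactly 17 full weeks.
Each full week contributes one Saturday: 17 so far.
Total: 17.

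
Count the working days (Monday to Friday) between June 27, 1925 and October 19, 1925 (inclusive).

81

June 27, 1925 is a Saturday.
The range spans 115 days (inclusive of both endpoints).
115 = 7 × 16 + 3, so there are 16 full weeks plus 3 extra days.
Each full week contributes 5 weekdays (Mon–Fri): 16 × 5 = 80.
The 3 extra days are Saturday, Sunday, Monday — 1 of them qualifies.
Total: 80 + 1 = 81.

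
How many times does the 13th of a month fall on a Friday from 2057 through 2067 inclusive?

Friday-the-13ths by year:
2057: Apr, Jul
2058: Sep, Dec
2059: Jun
2060: Feb, Aug
2061: May
2062: Jan, Oct
2063: Apr, Jul
2064: Jun
2065: Feb, Mar, Nov
2066: Aug
2067: May

18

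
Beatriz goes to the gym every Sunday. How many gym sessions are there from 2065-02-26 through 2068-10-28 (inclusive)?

192

2065-02-26 is a Thursday.
That's 1341 days from start to end, counting both.
1341 = 7 × 191 + 4, so there are 191 full weeks plus 4 extra days.
Each full week contributes one Sunday: 191 so far.
The 4 extra days are Thu, Fri, Sat, Sun — 1 of them qualifies.
Total: 191 + 1 = 192.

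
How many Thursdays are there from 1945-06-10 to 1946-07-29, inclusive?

59

1945-06-10 is a Sunday.
The range spans 415 days (inclusive of both endpoints).
415 = 7 × 59 + 2, so there are 59 full weeks plus 2 extra days.
Each full week contributes one Thursday: 59 so far.
The 2 extra days are Sunday, Monday — none qualify.
Total: 59 + 0 = 59.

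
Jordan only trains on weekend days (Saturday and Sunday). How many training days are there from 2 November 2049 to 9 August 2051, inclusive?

2 November 2049 is a Tuesday.
The range spans 646 days (inclusive of both endpoints).
646 = 7 × 92 + 2, so there are 92 full weeks plus 2 extra days.
Each full week contributes 2 weekend days (Sat, Sun): 92 × 2 = 184.
The 2 extra days are Tue, Wed — none qualify.
Total: 184 + 0 = 184.

184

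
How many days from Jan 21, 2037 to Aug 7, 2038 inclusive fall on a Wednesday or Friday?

Jan 21, 2037 is a Wednesday.
From Jan 21, 2037 to Aug 7, 2038 is 564 days inclusive.
564 = 7 × 80 + 4, so there are 80 full weeks plus 4 extra days.
Each full week contributes 2 days from the set (Wed, Fri): 80 × 2 = 160.
The 4 extra days are Wed, Thu, Fri, Sat — 2 of them qualify.
Total: 160 + 2 = 162.

162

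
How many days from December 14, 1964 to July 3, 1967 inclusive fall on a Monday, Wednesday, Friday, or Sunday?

533

December 14, 1964 is a Monday.
The range spans 932 days (inclusive of both endpoints).
932 = 7 × 133 + 1, so there are 133 full weeks plus 1 extra day.
Each full week contributes 4 days from the set (Mon, Wed, Fri, Sun): 133 × 4 = 532.
The 1 extra day is Monday — 1 of them qualifies.
Total: 532 + 1 = 533.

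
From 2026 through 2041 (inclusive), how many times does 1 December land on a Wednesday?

Day of week of December 1 in each year:
2026: Tue, 2027: Wed ✓, 2028: Fri, 2029: Sat, 2030: Sun, 2031: Mon, 2032: Wed ✓, 2033: Thu, 2034: Fri, 2035: Sat, 2036: Mon, 2037: Tue, 2038: Wed ✓, 2039: Thu, 2040: Sat, 2041: Sun
Wednesdays: 2027, 2032, 2038.

3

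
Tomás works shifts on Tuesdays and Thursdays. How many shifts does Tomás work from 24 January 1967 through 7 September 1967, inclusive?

66

24 January 1967 is a Tuesday.
From 24 January 1967 to 7 September 1967 is 227 days inclusive.
227 = 7 × 32 + 3, so there are 32 full weeks plus 3 extra days.
Each full week contributes 2 days from the set (Tue, Thu): 32 × 2 = 64.
The 3 extra days are Tue, Wed, Thu — 2 of them qualify.
Total: 64 + 2 = 66.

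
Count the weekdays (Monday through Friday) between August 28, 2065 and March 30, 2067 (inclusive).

August 28, 2065 is a Friday.
That's 580 days from start to end, counting both.
580 = 7 × 82 + 6, so there are 82 full weeks plus 6 extra days.
Each full week contributes 5 weekdays (Mon–Fri): 82 × 5 = 410.
The 6 extra days are Friday, Saturday, Sunday, Monday, Tuesday, Wednesday — 4 of them qualify.
Total: 410 + 4 = 414.

414 weekdays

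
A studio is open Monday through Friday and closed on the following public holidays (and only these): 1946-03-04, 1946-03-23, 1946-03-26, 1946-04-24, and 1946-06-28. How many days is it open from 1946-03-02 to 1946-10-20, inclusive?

161

1946-03-02 is a Saturday.
From 1946-03-02 to 1946-10-20 is 233 days inclusive.
233 = 7 × 33 + 2, so there are 33 full weeks plus 2 extra days.
Each full week contributes 5 weekdays (Mon–Fri): 33 × 5 = 165.
The 2 extra days are Saturday, Sunday — none qualify.
Total: 165 + 0 = 165.
Holidays: 1946-03-04 (Mon); 1946-03-23 (Sat); 1946-03-26 (Tue); 1946-04-24 (Wed); 1946-06-28 (Fri).
4 of the 5 holidays fall on weekdays; the rest are weekends and were already excluded.
Business days: 165 − 4 = 161.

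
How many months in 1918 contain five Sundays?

4

A month has five Sundays exactly when Sunday falls within its first (length − 28) days.
Jan: 31 days, starts Tue → 5 of Tue, Wed, Thu
Feb: 28 days, starts Fri → 5 of (none)
Mar: 31 days, starts Fri → 5 of Fri, Sat, Sun ✓
Apr: 30 days, starts Mon → 5 of Mon, Tue
May: 31 days, starts Wed → 5 of Wed, Thu, Fri
Jun: 30 days, starts Sat → 5 of Sat, Sun ✓
Jul: 31 days, starts Mon → 5 of Mon, Tue, Wed
Aug: 31 days, starts Thu → 5 of Thu, Fri, Sat
Sep: 30 days, starts Sun → 5 of Sun, Mon ✓
Oct: 31 days, starts Tue → 5 of Tue, Wed, Thu
Nov: 30 days, starts Fri → 5 of Fri, Sat
Dec: 31 days, starts Sun → 5 of Sun, Mon, Tue ✓
Months with five Sundays: Mar, Jun, Sep, Dec.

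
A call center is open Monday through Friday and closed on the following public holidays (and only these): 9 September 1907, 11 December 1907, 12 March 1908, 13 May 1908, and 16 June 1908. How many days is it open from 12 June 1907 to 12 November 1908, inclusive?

367

12 June 1907 is a Wednesday.
From 12 June 1907 to 12 November 1908 is 520 days inclusive.
520 = 7 × 74 + 2, so there are 74 full weeks plus 2 extra days.
Each full week contributes 5 weekdays (Mon–Fri): 74 × 5 = 370.
The 2 extra days are Wednesday, Thursday — 2 of them qualify.
Total: 370 + 2 = 372.
Holidays: 9 September 1907 (Mon); 11 December 1907 (Wed); 12 March 1908 (Thu); 13 May 1908 (Wed); 16 June 1908 (Tue).
All 5 holidays fall on weekdays, so subtract 5.
Business days: 372 − 5 = 367.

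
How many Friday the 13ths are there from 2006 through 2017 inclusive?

22

Friday-the-13ths by year:
2006: Jan, Oct
2007: Apr, Jul
2008: Jun
2009: Feb, Mar, Nov
2010: Aug
2011: May
2012: Jan, Apr, Jul
2013: Sep, Dec
2014: Jun
2015: Feb, Mar, Nov
2016: May
2017: Jan, Oct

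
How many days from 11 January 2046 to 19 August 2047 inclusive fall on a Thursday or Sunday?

168

11 January 2046 is a Thursday.
The range spans 586 days (inclusive of both endpoints).
586 = 7 × 83 + 5, so there are 83 full weeks plus 5 extra days.
Each full week contributes 2 days from the set (Thu, Sun): 83 × 2 = 166.
The 5 extra days are Thursday, Friday, Saturday, Sunday, Monday — 2 of them qualify.
Total: 166 + 2 = 168.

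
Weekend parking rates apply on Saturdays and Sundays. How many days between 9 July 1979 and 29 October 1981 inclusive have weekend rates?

240

9 July 1979 is a Monday.
The range spans 844 days (inclusive of both endpoints).
844 = 7 × 120 + 4, so there are 120 full weeks plus 4 extra days.
Each full week contributes 2 weekend days (Sat, Sun): 120 × 2 = 240.
The 4 extra days are Mon, Tue, Wed, Thu — none qualify.
Total: 240 + 0 = 240.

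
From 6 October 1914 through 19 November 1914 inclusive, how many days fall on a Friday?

6

6 October 1914 is a Tuesday.
The range spans 45 days (inclusive of both endpoints).
45 = 7 × 6 + 3, so there are 6 full weeks plus 3 extra days.
Each full week contributes one Friday: 6 so far.
The 3 extra days are Tue, Wed, Thu — none qualify.
Total: 6 + 0 = 6.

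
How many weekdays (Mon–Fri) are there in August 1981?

21

1 August 1981 is a Saturday.
From 1 August 1981 to 31 August 1981 is 31 days inclusive.
31 = 7 × 4 + 3, so there are 4 full weeks plus 3 extra days.
Each full week contributes 5 weekdays (Mon–Fri): 4 × 5 = 20.
The 3 extra days are Saturday, Sunday, Monday — 1 of them qualifies.
Total: 20 + 1 = 21.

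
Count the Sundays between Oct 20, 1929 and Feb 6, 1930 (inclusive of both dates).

16 Sundays

Oct 20, 1929 is a Sunday.
The range spans 110 days (inclusive of both endpoints).
110 = 7 × 15 + 5, so there are 15 full weeks plus 5 extra days.
Each full week contributes one Sunday: 15 so far.
The 5 extra days are Sun, Mon, Tue, Wed, Thu — 1 of them qualifies.
Total: 15 + 1 = 16.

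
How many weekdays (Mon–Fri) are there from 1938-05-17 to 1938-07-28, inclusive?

1938-05-17 is a Tuesday.
From 1938-05-17 to 1938-07-28 is 73 days inclusive.
73 = 7 × 10 + 3, so there are 10 full weeks plus 3 extra days.
Each full week contributes 5 weekdays (Mon–Fri): 10 × 5 = 50.
The 3 extra days are Tuesday, Wednesday, Thursday — 3 of them qualify.
Total: 50 + 3 = 53.

53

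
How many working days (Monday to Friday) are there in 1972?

260

January 1, 1972 is a Saturday.
The range spans 366 days (inclusive of both endpoints).
366 = 7 × 52 + 2, so there are 52 full weeks plus 2 extra days.
Each full week contributes 5 weekdays (Mon–Fri): 52 × 5 = 260.
The 2 extra days are Saturday, Sunday — none qualify.
Total: 260 + 0 = 260.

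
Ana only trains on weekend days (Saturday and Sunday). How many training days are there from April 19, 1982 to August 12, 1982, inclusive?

April 19, 1982 is a Monday.
The range spans 116 days (inclusive of both endpoints).
116 = 7 × 16 + 4, so there are 16 full weeks plus 4 extra days.
Each full week contributes 2 weekend days (Sat, Sun): 16 × 2 = 32.
The 4 extra days are Mon, Tue, Wed, Thu — none qualify.
Total: 32 + 0 = 32.

32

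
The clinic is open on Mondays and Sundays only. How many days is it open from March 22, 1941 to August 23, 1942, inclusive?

March 22, 1941 is a Saturday.
From March 22, 1941 to August 23, 1942 is 520 days inclusive.
520 = 7 × 74 + 2, so there are 74 full weeks plus 2 extra days.
Each full week contributes 2 days from the set (Mon, Sun): 74 × 2 = 148.
The 2 extra days are Sat, Sun — 1 of them qualifies.
Total: 148 + 1 = 149.

149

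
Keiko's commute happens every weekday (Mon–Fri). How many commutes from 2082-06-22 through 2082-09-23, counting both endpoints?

2082-06-22 is a Monday.
That's 94 days from start to end, counting both.
94 = 7 × 13 + 3, so there are 13 full weeks plus 3 extra days.
Each full week contributes 5 weekdays (Mon–Fri): 13 × 5 = 65.
The 3 extra days are Monday, Tuesday, Wednesday — 3 of them qualify.
Total: 65 + 3 = 68.

68 weekdays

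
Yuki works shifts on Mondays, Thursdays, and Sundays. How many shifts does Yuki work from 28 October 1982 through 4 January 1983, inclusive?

28 October 1982 is a Thursday.
That's 69 days from start to end, counting both.
69 = 7 × 9 + 6, so there are 9 full weeks plus 6 extra days.
Each full week contributes 3 days from the set (Mon, Thu, Sun): 9 × 3 = 27.
The 6 extra days are Thu, Fri, Sat, Sun, Mon, Tue — 3 of them qualify.
Total: 27 + 3 = 30.

30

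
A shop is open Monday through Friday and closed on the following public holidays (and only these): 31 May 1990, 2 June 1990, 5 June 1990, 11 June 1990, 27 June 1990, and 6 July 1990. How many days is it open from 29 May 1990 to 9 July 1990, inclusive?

29 May 1990 is a Tuesday.
The range spans 42 days (inclusive of both endpoints).
42 = 7 × 6, so the span is exactly 6 full weeks.
Each full week contributes 5 weekdays (Mon–Fri): 6 × 5 = 30.
Total: 30.
Holidays: 31 May 1990 (Thu); 2 June 1990 (Sat); 5 June 1990 (Tue); 11 June 1990 (Mon); 27 June 1990 (Wed); 6 July 1990 (Fri).
5 of the 6 holidays fall on weekdays; the rest are weekends and were already excluded.
Business days: 30 − 5 = 25.

25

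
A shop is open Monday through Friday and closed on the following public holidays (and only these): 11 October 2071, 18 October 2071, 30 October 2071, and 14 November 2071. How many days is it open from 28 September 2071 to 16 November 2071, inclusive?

28 September 2071 is a Monday.
That's 50 days from start to end, counting both.
50 = 7 × 7 + 1, so there are 7 full weeks plus 1 extra day.
Each full week contributes 5 weekdays (Mon–Fri): 7 × 5 = 35.
The 1 extra day is Monday — 1 of them qualifies.
Total: 35 + 1 = 36.
Holidays: 11 October 2071 (Sun); 18 October 2071 (Sun); 30 October 2071 (Fri); 14 November 2071 (Sat).
1 of the 4 holidays fall on weekdays; the rest are weekends and were already excluded.
Business days: 36 − 1 = 35.

35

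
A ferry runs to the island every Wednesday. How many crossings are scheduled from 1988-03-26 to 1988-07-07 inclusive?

15

1988-03-26 is a Saturday.
The range spans 104 days (inclusive of both endpoints).
104 = 7 × 14 + 6, so there are 14 full weeks plus 6 extra days.
Each full week contributes one Wednesday: 14 so far.
The 6 extra days are Saturday, Sunday, Monday, Tuesday, Wednesday, Thursday — 1 of them qualifies.
Total: 14 + 1 = 15.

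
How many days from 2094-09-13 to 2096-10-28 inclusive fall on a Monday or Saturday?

222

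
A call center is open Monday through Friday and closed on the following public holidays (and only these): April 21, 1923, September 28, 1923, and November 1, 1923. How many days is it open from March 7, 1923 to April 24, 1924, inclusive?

295 working days

March 7, 1923 is a Wednesday.
The range spans 415 days (inclusive of both endpoints).
415 = 7 × 59 + 2, so there are 59 full weeks plus 2 extra days.
Each full week contributes 5 weekdays (Mon–Fri): 59 × 5 = 295.
The 2 extra days are Wed, Thu — 2 of them qualify.
Total: 295 + 2 = 297.
Holidays: April 21, 1923 (Sat); September 28, 1923 (Fri); November 1, 1923 (Thu).
2 of the 3 holidays fall on weekdays; the rest are weekends and were already excluded.
Business days: 297 − 2 = 295.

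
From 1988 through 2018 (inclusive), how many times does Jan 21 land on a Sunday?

Day of week of January 21 in each year:
1988: Thu, 1989: Sat, 1990: Sun ✓, 1991: Mon, 1992: Tue, 1993: Thu, 1994: Fri, 1995: Sat, 1996: Sun ✓, 1997: Tue, 1998: Wed, 1999: Thu, 2000: Fri, 2001: Sun ✓, 2002: Mon, 2003: Tue, 2004: Wed, 2005: Fri, 2006: Sat, 2007: Sun ✓, 2008: Mon, 2009: Wed, 2010: Thu, 2011: Fri, 2012: Sat, 2013: Mon, 2014: Tue, 2015: Wed, 2016: Thu, 2017: Sat, 2018: Sun ✓
Sundays: 1990, 1996, 2001, 2007, 2018.

5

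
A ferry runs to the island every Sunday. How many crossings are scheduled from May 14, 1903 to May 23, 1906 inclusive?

May 14, 1903 is a Thursday.
The range spans 1106 days (inclusive of both endpoints).
1106 = 7 × 158, so the span is exactly 158 full weeks.
Each full week contributes one Sunday: 158 so far.

158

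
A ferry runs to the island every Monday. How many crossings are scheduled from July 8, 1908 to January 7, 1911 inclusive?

July 8, 1908 is a Wednesday.
The range spans 914 days (inclusive of both endpoints).
914 = 7 × 130 + 4, so there are 130 full weeks plus 4 extra days.
Each full week contributes one Monday: 130 so far.
The 4 extra days are Wed, Thu, Fri, Sat — none qualify.
Total: 130 + 0 = 130.

130 Mondays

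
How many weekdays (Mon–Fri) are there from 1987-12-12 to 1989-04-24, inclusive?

1987-12-12 is a Saturday.
That's 500 days from start to end, counting both.
500 = 7 × 71 + 3, so there are 71 full weeks plus 3 extra days.
Each full week contributes 5 weekdays (Mon–Fri): 71 × 5 = 355.
The 3 extra days are Sat, Sun, Mon — 1 of them qualifies.
Total: 355 + 1 = 356.

356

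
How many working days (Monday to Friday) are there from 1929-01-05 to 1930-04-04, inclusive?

1929-01-05 is a Saturday.
That's 455 days from start to end, counting both.
455 = 7 × 65, so the span is exactly 65 full weeks.
Each full week contributes 5 weekdays (Mon–Fri): 65 × 5 = 325.

325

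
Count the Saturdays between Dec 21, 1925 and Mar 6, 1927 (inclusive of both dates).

Dec 21, 1925 is a Monday.
From Dec 21, 1925 to Mar 6, 1927 is 441 days inclusive.
441 = 7 × 63, so the span is exactly 63 full weeks.
Each full week contributes one Saturday: 63 so far.
Total: 63.

63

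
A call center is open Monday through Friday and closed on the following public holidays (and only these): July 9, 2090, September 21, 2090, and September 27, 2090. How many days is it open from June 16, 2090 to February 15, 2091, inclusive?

June 16, 2090 is a Friday.
The range spans 245 days (inclusive of both endpoints).
245 = 7 × 35, so the span is exactly 35 full weeks.
Each full week contributes 5 weekdays (Mon–Fri): 35 × 5 = 175.
Holidays: July 9, 2090 (Sun); September 21, 2090 (Thu); September 27, 2090 (Wed).
2 of the 3 holidays fall on weekdays; the rest are weekends and were already excluded.
Business days: 175 − 2 = 173.

173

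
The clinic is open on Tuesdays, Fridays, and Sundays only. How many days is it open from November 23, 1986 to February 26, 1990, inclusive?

November 23, 1986 is a Sunday.
From November 23, 1986 to February 26, 1990 is 1192 days inclusive.
1192 = 7 × 170 + 2, so there are 170 full weeks plus 2 extra days.
Each full week contributes 3 days from the set (Tue, Fri, Sun): 170 × 3 = 510.
The 2 extra days are Sun, Mon — 1 of them qualifies.
Total: 510 + 1 = 511.

511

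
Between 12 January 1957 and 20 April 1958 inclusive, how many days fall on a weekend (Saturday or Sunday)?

134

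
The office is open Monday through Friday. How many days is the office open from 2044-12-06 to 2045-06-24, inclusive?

144 weekdays

2044-12-06 is a Tuesday.
That's 201 days from start to end, counting both.
201 = 7 × 28 + 5, so there are 28 full weeks plus 5 extra days.
Each full week contributes 5 weekdays (Mon–Fri): 28 × 5 = 140.
The 5 extra days are Tue, Wed, Thu, Fri, Sat — 4 of them qualify.
Total: 140 + 4 = 144.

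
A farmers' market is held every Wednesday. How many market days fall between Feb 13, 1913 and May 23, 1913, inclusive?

Feb 13, 1913 is a Thursday.
From Feb 13, 1913 to May 23, 1913 is 100 days inclusive.
100 = 7 × 14 + 2, so there are 14 full weeks plus 2 extra days.
Each full week contributes one Wednesday: 14 so far.
The 2 extra days are Thursday, Friday — none qualify.
Total: 14 + 0 = 14.

14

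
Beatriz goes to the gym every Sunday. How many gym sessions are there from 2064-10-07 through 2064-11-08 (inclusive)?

4 Sundays

2064-10-07 is a Tuesday.
From 2064-10-07 to 2064-11-08 is 33 days inclusive.
33 = 7 × 4 + 5, so there are 4 full weeks plus 5 extra days.
Each full week contributes one Sunday: 4 so far.
The 5 extra days are Tuesday, Wednesday, Thursday, Friday, Saturday — none qualify.
Total: 4 + 0 = 4.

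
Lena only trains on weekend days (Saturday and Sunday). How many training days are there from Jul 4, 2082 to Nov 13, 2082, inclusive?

38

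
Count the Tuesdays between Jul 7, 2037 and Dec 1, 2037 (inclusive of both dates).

22

Jul 7, 2037 is a Tuesday.
That's 148 days from start to end, counting both.
148 = 7 × 21 + 1, so there are 21 full weeks plus 1 extra day.
Each full week contributes one Tuesday: 21 so far.
The 1 extra day is Tuesday — 1 of them qualifies.
Total: 21 + 1 = 22.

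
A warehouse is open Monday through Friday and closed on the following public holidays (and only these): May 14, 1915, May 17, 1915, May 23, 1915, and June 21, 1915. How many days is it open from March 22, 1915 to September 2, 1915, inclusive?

March 22, 1915 is a Monday.
From March 22, 1915 to September 2, 1915 is 165 days inclusive.
165 = 7 × 23 + 4, so there are 23 full weeks plus 4 extra days.
Each full week contributes 5 weekdays (Mon–Fri): 23 × 5 = 115.
The 4 extra days are Monday, Tuesday, Wednesday, Thursday — 4 of them qualify.
Total: 115 + 4 = 119.
Holidays: May 14, 1915 (Fri); May 17, 1915 (Mon); May 23, 1915 (Sun); June 21, 1915 (Mon).
3 of the 4 holidays fall on weekdays; the rest are weekends and were already excluded.
Business days: 119 − 3 = 116.

116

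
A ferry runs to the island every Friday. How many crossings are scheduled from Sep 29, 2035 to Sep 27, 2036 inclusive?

Sep 29, 2035 is a Saturday.
The range spans 365 days (inclusive of both endpoints).
365 = 7 × 52 + 1, so there are 52 full weeks plus 1 extra day.
Each full week contributes one Friday: 52 so far.
The 1 extra day is Saturday — none qualify.
Total: 52 + 0 = 52.

52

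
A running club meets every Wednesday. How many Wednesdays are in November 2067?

5

2067-11-01 is a Tuesday.
That's 30 days from start to end, counting both.
30 = 7 × 4 + 2, so there are 4 full weeks plus 2 extra days.
Each full week contributes one Wednesday: 4 so far.
The 2 extra days are Tuesday, Wednesday — 1 of them qualifies.
Total: 4 + 1 = 5.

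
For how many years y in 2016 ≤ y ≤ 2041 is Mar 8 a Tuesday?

4

Day of week of March 8 in each year:
2016: Tue ✓, 2017: Wed, 2018: Thu, 2019: Fri, 2020: Sun, 2021: Mon, 2022: Tue ✓, 2023: Wed, 2024: Fri, 2025: Sat, 2026: Sun, 2027: Mon, 2028: Wed, 2029: Thu, 2030: Fri, 2031: Sat, 2032: Mon, 2033: Tue ✓, 2034: Wed, 2035: Thu, 2036: Sat, 2037: Sun, 2038: Mon, 2039: Tue ✓, 2040: Thu, 2041: Fri
Tuesdays: 2016, 2022, 2033, 2039.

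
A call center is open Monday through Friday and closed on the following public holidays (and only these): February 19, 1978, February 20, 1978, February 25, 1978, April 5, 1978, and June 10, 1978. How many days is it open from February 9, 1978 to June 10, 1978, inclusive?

February 9, 1978 is a Thursday.
The range spans 122 days (inclusive of both endpoints).
122 = 7 × 17 + 3, so there are 17 full weeks plus 3 extra days.
Each full week contributes 5 weekdays (Mon–Fri): 17 × 5 = 85.
The 3 extra days are Thursday, Friday, Saturday — 2 of them qualify.
Total: 85 + 2 = 87.
Holidays: February 19, 1978 (Sun); February 20, 1978 (Mon); February 25, 1978 (Sat); April 5, 1978 (Wed); June 10, 1978 (Sat).
2 of the 5 holidays fall on weekdays; the rest are weekends and were already excluded.
Business days: 87 − 2 = 85.

85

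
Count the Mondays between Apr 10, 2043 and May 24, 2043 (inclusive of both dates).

6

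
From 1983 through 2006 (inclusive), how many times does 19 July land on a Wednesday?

4

Day of week of July 19 in each year:
1983: Tue, 1984: Thu, 1985: Fri, 1986: Sat, 1987: Sun, 1988: Tue, 1989: Wed ✓, 1990: Thu, 1991: Fri, 1992: Sun, 1993: Mon, 1994: Tue, 1995: Wed ✓, 1996: Fri, 1997: Sat, 1998: Sun, 1999: Mon, 2000: Wed ✓, 2001: Thu, 2002: Fri, 2003: Sat, 2004: Mon, 2005: Tue, 2006: Wed ✓
Wednesdays: 1989, 1995, 2000, 2006.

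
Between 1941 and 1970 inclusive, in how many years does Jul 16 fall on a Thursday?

5

Day of week of July 16 in each year:
1941: Wed, 1942: Thu ✓, 1943: Fri, 1944: Sun, 1945: Mon, 1946: Tue, 1947: Wed, 1948: Fri, 1949: Sat, 1950: Sun, 1951: Mon, 1952: Wed, 1953: Thu ✓, 1954: Fri, 1955: Sat, 1956: Mon, 1957: Tue, 1958: Wed, 1959: Thu ✓, 1960: Sat, 1961: Sun, 1962: Mon, 1963: Tue, 1964: Thu ✓, 1965: Fri, 1966: Sat, 1967: Sun, 1968: Tue, 1969: Wed, 1970: Thu ✓
Thursdays: 1942, 1953, 1959, 1964, 1970.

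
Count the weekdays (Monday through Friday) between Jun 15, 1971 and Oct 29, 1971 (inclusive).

Jun 15, 1971 is a Tuesday.
The range spans 137 days (inclusive of both endpoints).
137 = 7 × 19 + 4, so there are 19 full weeks plus 4 extra days.
Each full week contributes 5 weekdays (Mon–Fri): 19 × 5 = 95.
The 4 extra days are Tuesday, Wednesday, Thursday, Friday — 4 of them qualify.
Total: 95 + 4 = 99.

99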